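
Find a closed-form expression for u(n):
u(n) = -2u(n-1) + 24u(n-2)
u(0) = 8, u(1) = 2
Characteristic equation: x² + 2x - 24 = 0, which factors as (x - (4))(x - (-6)) = 0.
Roots r₁ = 4, r₂ = -6 (distinct).
General solution: u(n) = A·(4)^n + B·(-6)^n.
From u(0) = 8: A + B = 8.
From u(1) = 2: 4A - 6B = 2.
Solving: A = 5, B = 3.
So u(n) = 3 \left(-6\right)^{n} + 5 \cdot 4^{n}.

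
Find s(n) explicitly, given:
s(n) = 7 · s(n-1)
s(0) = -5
Pure geometric recurrence with ratio 7.
By induction s(n) = s(0) · (7)^n = - 5 \cdot 7^{n}.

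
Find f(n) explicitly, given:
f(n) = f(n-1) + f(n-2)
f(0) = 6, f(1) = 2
Characteristic equation: x² - x - 1 = 0.
Discriminant Δ = (1)² + 4·(1) = 5.
Roots r₁,₂ = (1 ± √5)/2, so r₁ = \frac{1}{2} + \frac{\sqrt{5}}{2}, r₂ = \frac{1}{2} - \frac{\sqrt{5}}{2}.
General solution: f(n) = A·r₁^n + B·r₂^n.
From the initial conditions, A + B = 6 and r₁A + r₂B = 2.
Since r₁ - r₂ = √5: A = (2 - (6)r₂)/√5 = 3 - \frac{\sqrt{5}}{5}, and B = 6 - A = \frac{\sqrt{5}}{5} + 3.
So f(n) = \left(3 - \frac{\sqrt{5}}{5}\right)\left(\frac{1}{2} + \frac{\sqrt{5}}{2}\right)^n + \left(\frac{\sqrt{5}}{5} + 3\right)\left(\frac{1}{2} - \frac{\sqrt{5}}{2}\right)^n.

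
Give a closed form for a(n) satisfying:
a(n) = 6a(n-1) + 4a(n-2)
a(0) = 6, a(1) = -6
Characteristic equation: x² - 6x - 4 = 0.
Discriminant Δ = (6)² + 4·(4) = 52.
Roots r₁,₂ = (6 ± √52)/2, so r₁ = 3 + \sqrt{13}, r₂ = 3 - \sqrt{13}.
General solution: a(n) = A·r₁^n + B·r₂^n.
From the initial conditions, A + B = 6 and r₁A + r₂B = -6.
Since r₁ - r₂ = √52: A = (-6 - (6)r₂)/√52 = 3 - \frac{12 \sqrt{13}}{13}, and B = 6 - A = 3 + \frac{12 \sqrt{13}}{13}.
So a(n) = \left(3 - \frac{12 \sqrt{13}}{13}\right)\left(3 + \sqrt{13}\right)^n + \left(3 + \frac{12 \sqrt{13}}{13}\right)\left(3 - \sqrt{13}\right)^n.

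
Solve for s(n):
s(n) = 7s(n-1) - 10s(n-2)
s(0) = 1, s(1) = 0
Characteristic equation: x² - 7x + 10 = 0, which factors as (x - (2))(x - (5)) = 0.
Roots r₁ = 2, r₂ = 5 (distinct).
General solution: s(n) = A·(2)^n + B·(5)^n.
From s(0) = 1: A + B = 1.
From s(1) = 0: 2A + 5B = 0.
Solving: A = \frac{5}{3}, B = - \frac{2}{3}.
So s(n) = \frac{5 \cdot 2^{n}}{3} - \frac{2 \cdot 5^{n}}{3}.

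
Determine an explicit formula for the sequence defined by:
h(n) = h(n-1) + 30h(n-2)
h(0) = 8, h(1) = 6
Characteristic equation: x² - x - 30 = 0, which factors as (x - (6))(x - (-5)) = 0.
Roots r₁ = 6, r₂ = -5 (distinct).
General solution: h(n) = A·(6)^n + B·(-5)^n.
From h(0) = 8: A + B = 8.
From h(1) = 6: 6A - 5B = 6.
Solving: A = \frac{46}{11}, B = \frac{42}{11}.
So h(n) = \frac{42 \left(-5\right)^{n}}{11} + \frac{46 \cdot 6^{n}}{11}.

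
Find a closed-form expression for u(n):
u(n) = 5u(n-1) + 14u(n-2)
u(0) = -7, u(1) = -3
Characteristic equation: x² - 5x - 14 = 0, which factors as (x - (7))(x - (-2)) = 0.
Roots r₁ = 7, r₂ = -2 (distinct).
General solution: u(n) = A·(7)^n + B·(-2)^n.
From u(0) = -7: A + B = -7.
From u(1) = -3: 7A - 2B = -3.
Solving: A = - \frac{17}{9}, B = - \frac{46}{9}.
So u(n) = - \frac{46 \left(-2\right)^{n}}{9} - \frac{17 \cdot 7^{n}}{9}.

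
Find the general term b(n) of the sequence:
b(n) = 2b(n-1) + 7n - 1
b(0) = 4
First-order linear with linear forcing.
Homogeneous solution: b_h(n) = A·(2)^n.
Try particular b_p(n) = pn + q. Substituting:
  pn + q = 2(p(n-1) + q) + 7n - 1.
Matching the n-coefficient: p = 2p + 7 ⇒ p = -7.
Matching constants: q = -2p + 2q - 1 ⇒ q = -13.
General: b(n) = A·(2)^n - 7 n - 13.
Apply b(0) = 4: A - 13 = 4 ⇒ A = 17.
So b(n) = 17 \cdot 2^{n} - 7 n - 13.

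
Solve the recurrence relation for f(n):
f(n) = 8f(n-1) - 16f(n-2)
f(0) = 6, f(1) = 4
Characteristic equation: x² - 8x + 16 = 0, which is (x - (4))².
Repeated root r = 4.
General solution: f(n) = (A + Bn)·(4)^n.
From f(0) = 6: A = 6.
From f(1) = 4: (A + B)·(4) = 4 ⇒ B = -5.
So f(n) = \left(6 - 5 n\right) \cdot (4)^n.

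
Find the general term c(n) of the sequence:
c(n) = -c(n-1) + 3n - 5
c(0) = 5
First-order linear with linear forcing.
Homogeneous solution: c_h(n) = A·(-1)^n.
Try particular c_p(n) = pn + q. Substituting:
  pn + q = -(p(n-1) + q) + 3n - 5.
Matching the n-coefficient: p = -p + 3 ⇒ p = \frac{3}{2}.
Matching constants: q = p - q - 5 ⇒ q = - \frac{7}{4}.
General: c(n) = A·(-1)^n + \frac{3 n}{2} - \frac{7}{4}.
Apply c(0) = 5: A - \frac{7}{4} = 5 ⇒ A = \frac{27}{4}.
So c(n) = \frac{27 \left(-1\right)^{n}}{4} + \frac{3 n}{2} - \frac{7}{4}.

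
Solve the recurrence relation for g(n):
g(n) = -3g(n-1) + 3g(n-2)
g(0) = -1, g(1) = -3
Characteristic equation: x² + 3x - 3 = 0.
Discriminant Δ = (-3)² + 4·(3) = 21.
Roots r₁,₂ = (-3 ± √21)/2, so r₁ = - \frac{3}{2} + \frac{\sqrt{21}}{2}, r₂ = - \frac{\sqrt{21}}{2} - \frac{3}{2}.
General solution: g(n) = A·r₁^n + B·r₂^n.
From the initial conditions, A + B = -1 and r₁A + r₂B = -3.
Since r₁ - r₂ = √21: A = (-3 - (-1)r₂)/√21 = - \frac{3 \sqrt{21}}{14} - \frac{1}{2}, and B = -1 - A = - \frac{1}{2} + \frac{3 \sqrt{21}}{14}.
So g(n) = \left(- \frac{3 \sqrt{21}}{14} - \frac{1}{2}\right)\left(- \frac{3}{2} + \frac{\sqrt{21}}{2}\right)^n + \left(- \frac{1}{2} + \frac{3 \sqrt{21}}{14}\right)\left(- \frac{\sqrt{21}}{2} - \frac{3}{2}\right)^n.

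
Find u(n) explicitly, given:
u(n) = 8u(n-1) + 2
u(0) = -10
First-order linear non-homogeneous.
Homogeneous solution: u_h(n) = A·(8)^n.
Try constant particular solution u_p = K: K = 8K + 2 ⇒ K = - \frac{2}{7}.
General: u(n) = A·(8)^n - \frac{2}{7}.
Apply u(0) = -10: A - \frac{2}{7} = -10 ⇒ A = - \frac{68}{7}.
So u(n) = - \frac{68 \cdot 8^{n}}{7} - \frac{2}{7}.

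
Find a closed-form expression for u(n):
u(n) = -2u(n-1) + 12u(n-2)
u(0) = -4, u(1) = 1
Characteristic equation: x² + 2x - 12 = 0.
Discriminant Δ = (-2)² + 4·(12) = 52.
Roots r₁,₂ = (-2 ± √52)/2, so r₁ = -1 + \sqrt{13}, r₂ = - \sqrt{13} - 1.
General solution: u(n) = A·r₁^n + B·r₂^n.
From the initial conditions, A + B = -4 and r₁A + r₂B = 1.
Since r₁ - r₂ = √52: A = (1 - (-4)r₂)/√52 = -2 - \frac{3 \sqrt{13}}{26}, and B = -4 - A = -2 + \frac{3 \sqrt{13}}{26}.
So u(n) = \left(-2 - \frac{3 \sqrt{13}}{26}\right)\left(-1 + \sqrt{13}\right)^n + \left(-2 + \frac{3 \sqrt{13}}{26}\right)\left(- \sqrt{13} - 1\right)^n.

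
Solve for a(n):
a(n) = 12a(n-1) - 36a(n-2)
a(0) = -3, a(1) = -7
Characteristic equation: x² - 12x + 36 = 0, which is (x - (6))².
Repeated root r = 6.
General solution: a(n) = (A + Bn)·(6)^n.
From a(0) = -3: A = -3.
From a(1) = -7: (A + B)·(6) = -7 ⇒ B = \frac{11}{6}.
So a(n) = \left(\frac{11 n}{6} - 3\right) \cdot (6)^n.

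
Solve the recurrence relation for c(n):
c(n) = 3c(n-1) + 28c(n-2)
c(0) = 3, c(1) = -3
Characteristic equation: x² - 3x - 28 = 0, which factors as (x - (-4))(x - (7)) = 0.
Roots r₁ = -4, r₂ = 7 (distinct).
General solution: c(n) = A·(-4)^n + B·(7)^n.
From c(0) = 3: A + B = 3.
From c(1) = -3: -4A + 7B = -3.
Solving: A = \frac{24}{11}, B = \frac{9}{11}.
So c(n) = \frac{24 \left(-4\right)^{n}}{11} + \frac{9 \cdot 7^{n}}{11}.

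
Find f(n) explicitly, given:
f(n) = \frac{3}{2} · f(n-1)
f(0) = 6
Pure geometric recurrence with ratio \frac{3}{2}.
By induction f(n) = f(0) · (\frac{3}{2})^n = 6 \left(\frac{3}{2}\right)^{n}.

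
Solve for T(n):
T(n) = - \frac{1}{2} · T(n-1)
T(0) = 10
Pure geometric recurrence with ratio - \frac{1}{2}.
By induction T(n) = T(0) · (- \frac{1}{2})^n = 10 \left(- \frac{1}{2}\right)^{n}.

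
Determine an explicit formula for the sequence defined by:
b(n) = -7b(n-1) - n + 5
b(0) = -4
First-order linear with linear forcing.
Homogeneous solution: b_h(n) = A·(-7)^n.
Try particular b_p(n) = pn + q. Substituting:
  pn + q = -7(p(n-1) + q) - n + 5.
Matching the n-coefficient: p = -7p - 1 ⇒ p = - \frac{1}{8}.
Matching constants: q = 7p - 7q + 5 ⇒ q = \frac{33}{64}.
General: b(n) = A·(-7)^n - \frac{n}{8} + \frac{33}{64}.
Apply b(0) = -4: A + \frac{33}{64} = -4 ⇒ A = - \frac{289}{64}.
So b(n) = - \frac{289 \left(-7\right)^{n}}{64} - \frac{n}{8} + \frac{33}{64}.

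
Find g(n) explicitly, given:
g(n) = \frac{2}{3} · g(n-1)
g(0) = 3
Pure geometric recurrence with ratio \frac{2}{3}.
By induction g(n) = g(0) · (\frac{2}{3})^n = 3 \left(\frac{2}{3}\right)^{n}.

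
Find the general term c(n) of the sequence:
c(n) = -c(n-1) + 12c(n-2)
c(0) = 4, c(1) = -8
Characteristic equation: x² + x - 12 = 0, which factors as (x - (3))(x - (-4)) = 0.
Roots r₁ = 3, r₂ = -4 (distinct).
General solution: c(n) = A·(3)^n + B·(-4)^n.
From c(0) = 4: A + B = 4.
From c(1) = -8: 3A - 4B = -8.
Solving: A = \frac{8}{7}, B = \frac{20}{7}.
So c(n) = \frac{20 \left(-4\right)^{n}}{7} + \frac{8 \cdot 3^{n}}{7}.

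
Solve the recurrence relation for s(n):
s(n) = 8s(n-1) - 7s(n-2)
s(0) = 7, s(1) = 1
Characteristic equation: x² - 8x + 7 = 0, which factors as (x - (1))(x - (7)) = 0.
Roots r₁ = 1, r₂ = 7 (distinct).
General solution: s(n) = A·(1)^n + B·(7)^n.
From s(0) = 7: A + B = 7.
From s(1) = 1: A + 7B = 1.
Solving: A = 8, B = -1.
So s(n) = 8 - 7^{n}.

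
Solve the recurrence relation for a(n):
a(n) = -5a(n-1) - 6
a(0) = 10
First-order linear non-homogeneous.
Homogeneous solution: a_h(n) = A·(-5)^n.
Try constant particular solution a_p = K: K = -5K - 6 ⇒ K = -1.
General: a(n) = A·(-5)^n - 1.
Apply a(0) = 10: A - 1 = 10 ⇒ A = 11.
So a(n) = 11 \left(-5\right)^{n} - 1.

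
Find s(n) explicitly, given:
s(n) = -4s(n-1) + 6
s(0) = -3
First-order linear non-homogeneous.
Homogeneous solution: s_h(n) = A·(-4)^n.
Try constant particular solution s_p = K: K = -4K + 6 ⇒ K = \frac{6}{5}.
General: s(n) = A·(-4)^n + \frac{6}{5}.
Apply s(0) = -3: A + \frac{6}{5} = -3 ⇒ A = - \frac{21}{5}.
So s(n) = \frac{6}{5} - \frac{21 \left(-4\right)^{n}}{5}.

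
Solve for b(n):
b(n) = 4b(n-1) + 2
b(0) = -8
First-order linear non-homogeneous.
Homogeneous solution: b_h(n) = A·(4)^n.
Try constant particular solution b_p = K: K = 4K + 2 ⇒ K = - \frac{2}{3}.
General: b(n) = A·(4)^n - \frac{2}{3}.
Apply b(0) = -8: A - \frac{2}{3} = -8 ⇒ A = - \frac{22}{3}.
So b(n) = - \frac{22 \cdot 4^{n}}{3} - \frac{2}{3}.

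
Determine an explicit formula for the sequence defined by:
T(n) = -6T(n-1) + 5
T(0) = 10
First-order linear non-homogeneous.
Homogeneous solution: T_h(n) = A·(-6)^n.
Try constant particular solution T_p = K: K = -6K + 5 ⇒ K = \frac{5}{7}.
General: T(n) = A·(-6)^n + \frac{5}{7}.
Apply T(0) = 10: A + \frac{5}{7} = 10 ⇒ A = \frac{65}{7}.
So T(n) = \frac{65 \left(-6\right)^{n}}{7} + \frac{5}{7}.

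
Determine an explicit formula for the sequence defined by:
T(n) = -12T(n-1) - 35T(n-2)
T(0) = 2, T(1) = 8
Characteristic equation: x² + 12x + 35 = 0, which factors as (x - (-7))(x - (-5)) = 0.
Roots r₁ = -7, r₂ = -5 (distinct).
General solution: T(n) = A·(-7)^n + B·(-5)^n.
From T(0) = 2: A + B = 2.
From T(1) = 8: -7A - 5B = 8.
Solving: A = -9, B = 11.
So T(n) = 11 \left(-5\right)^{n} - 9 \left(-7\right)^{n}.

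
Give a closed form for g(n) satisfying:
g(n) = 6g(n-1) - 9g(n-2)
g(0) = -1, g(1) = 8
Characteristic equation: x² - 6x + 9 = 0, which is (x - (3))².
Repeated root r = 3.
General solution: g(n) = (A + Bn)·(3)^n.
From g(0) = -1: A = -1.
From g(1) = 8: (A + B)·(3) = 8 ⇒ B = \frac{11}{3}.
So g(n) = \left(\frac{11 n}{3} - 1\right) \cdot (3)^n.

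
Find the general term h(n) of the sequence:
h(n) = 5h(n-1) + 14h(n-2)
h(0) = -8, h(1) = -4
Characteristic equation: x² - 5x - 14 = 0, which factors as (x - (-2))(x - (7)) = 0.
Roots r₁ = -2, r₂ = 7 (distinct).
General solution: h(n) = A·(-2)^n + B·(7)^n.
From h(0) = -8: A + B = -8.
From h(1) = -4: -2A + 7B = -4.
Solving: A = - \frac{52}{9}, B = - \frac{20}{9}.
So h(n) = - \frac{52 \left(-2\right)^{n}}{9} - \frac{20 \cdot 7^{n}}{9}.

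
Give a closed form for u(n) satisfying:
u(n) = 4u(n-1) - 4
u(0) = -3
First-order linear non-homogeneous.
Homogeneous solution: u_h(n) = A·(4)^n.
Try constant particular solution u_p = K: K = 4K - 4 ⇒ K = \frac{4}{3}.
General: u(n) = A·(4)^n + \frac{4}{3}.
Apply u(0) = -3: A + \frac{4}{3} = -3 ⇒ A = - \frac{13}{3}.
So u(n) = \frac{4}{3} - \frac{13 \cdot 4^{n}}{3}.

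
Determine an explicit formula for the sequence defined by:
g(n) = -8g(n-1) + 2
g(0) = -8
First-order linear non-homogeneous.
Homogeneous solution: g_h(n) = A·(-8)^n.
Try constant particular solution g_p = K: K = -8K + 2 ⇒ K = \frac{2}{9}.
General: g(n) = A·(-8)^n + \frac{2}{9}.
Apply g(0) = -8: A + \frac{2}{9} = -8 ⇒ A = - \frac{74}{9}.
So g(n) = \frac{2}{9} - \frac{74 \left(-8\right)^{n}}{9}.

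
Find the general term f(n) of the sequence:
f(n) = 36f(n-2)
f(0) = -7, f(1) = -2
Characteristic equation: x² - 36 = 0, which factors as (x - (-6))(x - (6)) = 0.
Roots r₁ = -6, r₂ = 6 (distinct).
General solution: f(n) = A·(-6)^n + B·(6)^n.
From f(0) = -7: A + B = -7.
From f(1) = -2: -6A + 6B = -2.
Solving: A = - \frac{10}{3}, B = - \frac{11}{3}.
So f(n) = - \frac{10 \left(-6\right)^{n}}{3} - \frac{11 \cdot 6^{n}}{3}.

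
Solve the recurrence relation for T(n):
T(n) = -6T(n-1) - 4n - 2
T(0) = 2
First-order linear with linear forcing.
Homogeneous solution: T_h(n) = A·(-6)^n.
Try particular T_p(n) = pn + q. Substituting:
  pn + q = -6(p(n-1) + q) - 4n - 2.
Matching the n-coefficient: p = -6p - 4 ⇒ p = - \frac{4}{7}.
Matching constants: q = 6p - 6q - 2 ⇒ q = - \frac{38}{49}.
General: T(n) = A·(-6)^n - \frac{4 n}{7} - \frac{38}{49}.
Apply T(0) = 2: A - \frac{38}{49} = 2 ⇒ A = \frac{136}{49}.
So T(n) = \frac{136 \left(-6\right)^{n}}{49} - \frac{4 n}{7} - \frac{38}{49}.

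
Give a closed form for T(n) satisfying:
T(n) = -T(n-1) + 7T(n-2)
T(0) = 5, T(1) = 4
Characteristic equation: x² + x - 7 = 0.
Discriminant Δ = (-1)² + 4·(7) = 29.
Roots r₁,₂ = (-1 ± √29)/2, so r₁ = - \frac{1}{2} + \frac{\sqrt{29}}{2}, r₂ = - \frac{\sqrt{29}}{2} - \frac{1}{2}.
General solution: T(n) = A·r₁^n + B·r₂^n.
From the initial conditions, A + B = 5 and r₁A + r₂B = 4.
Since r₁ - r₂ = √29: A = (4 - (5)r₂)/√29 = \frac{13 \sqrt{29}}{58} + \frac{5}{2}, and B = 5 - A = \frac{5}{2} - \frac{13 \sqrt{29}}{58}.
So T(n) = \left(\frac{13 \sqrt{29}}{58} + \frac{5}{2}\right)\left(- \frac{1}{2} + \frac{\sqrt{29}}{2}\right)^n + \left(\frac{5}{2} - \frac{13 \sqrt{29}}{58}\right)\left(- \frac{\sqrt{29}}{2} - \frac{1}{2}\right)^n.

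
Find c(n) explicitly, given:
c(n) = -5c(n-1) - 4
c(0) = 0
First-order linear non-homogeneous.
Homogeneous solution: c_h(n) = A·(-5)^n.
Try constant particular solution c_p = K: K = -5K - 4 ⇒ K = - \frac{2}{3}.
General: c(n) = A·(-5)^n - \frac{2}{3}.
Apply c(0) = 0: A - \frac{2}{3} = 0 ⇒ A = \frac{2}{3}.
So c(n) = \frac{2 \left(-5\right)^{n}}{3} - \frac{2}{3}.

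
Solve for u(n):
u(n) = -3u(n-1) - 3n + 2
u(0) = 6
First-order linear with linear forcing.
Homogeneous solution: u_h(n) = A·(-3)^n.
Try particular u_p(n) = pn + q. Substituting:
  pn + q = -3(p(n-1) + q) - 3n + 2.
Matching the n-coefficient: p = -3p - 3 ⇒ p = - \frac{3}{4}.
Matching constants: q = 3p - 3q + 2 ⇒ q = - \frac{1}{16}.
General: u(n) = A·(-3)^n - \frac{3 n}{4} - \frac{1}{16}.
Apply u(0) = 6: A - \frac{1}{16} = 6 ⇒ A = \frac{97}{16}.
So u(n) = \frac{97 \left(-3\right)^{n}}{16} - \frac{3 n}{4} - \frac{1}{16}.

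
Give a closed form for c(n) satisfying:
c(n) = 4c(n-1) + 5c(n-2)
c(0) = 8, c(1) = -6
Characteristic equation: x² - 4x - 5 = 0, which factors as (x - (-1))(x - (5)) = 0.
Roots r₁ = -1, r₂ = 5 (distinct).
General solution: c(n) = A·(-1)^n + B·(5)^n.
From c(0) = 8: A + B = 8.
From c(1) = -6: -A + 5B = -6.
Solving: A = \frac{23}{3}, B = \frac{1}{3}.
So c(n) = \frac{23 \left(-1\right)^{n}}{3} + \frac{5^{n}}{3}.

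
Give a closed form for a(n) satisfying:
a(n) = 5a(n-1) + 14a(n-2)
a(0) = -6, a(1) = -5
Characteristic equation: x² - 5x - 14 = 0, which factors as (x - (-2))(x - (7)) = 0.
Roots r₁ = -2, r₂ = 7 (distinct).
General solution: a(n) = A·(-2)^n + B·(7)^n.
From a(0) = -6: A + B = -6.
From a(1) = -5: -2A + 7B = -5.
Solving: A = - \frac{37}{9}, B = - \frac{17}{9}.
So a(n) = - \frac{37 \left(-2\right)^{n}}{9} - \frac{17 \cdot 7^{n}}{9}.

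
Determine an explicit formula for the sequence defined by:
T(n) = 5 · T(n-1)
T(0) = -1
Pure geometric recurrence with ratio 5.
By induction T(n) = T(0) · (5)^n = - 5^{n}.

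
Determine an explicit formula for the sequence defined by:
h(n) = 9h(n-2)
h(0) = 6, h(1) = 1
Characteristic equation: x² - 9 = 0, which factors as (x - (-3))(x - (3)) = 0.
Roots r₁ = -3, r₂ = 3 (distinct).
General solution: h(n) = A·(-3)^n + B·(3)^n.
From h(0) = 6: A + B = 6.
From h(1) = 1: -3A + 3B = 1.
Solving: A = \frac{17}{6}, B = \frac{19}{6}.
So h(n) = \frac{17 \left(-3\right)^{n}}{6} + \frac{19 \cdot 3^{n}}{6}.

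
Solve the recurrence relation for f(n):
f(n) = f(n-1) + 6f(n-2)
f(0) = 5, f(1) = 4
Characteristic equation: x² - x - 6 = 0, which factors as (x - (3))(x - (-2)) = 0.
Roots r₁ = 3, r₂ = -2 (distinct).
General solution: f(n) = A·(3)^n + B·(-2)^n.
From f(0) = 5: A + B = 5.
From f(1) = 4: 3A - 2B = 4.
Solving: A = \frac{14}{5}, B = \frac{11}{5}.
So f(n) = \frac{11 \left(-2\right)^{n}}{5} + \frac{14 \cdot 3^{n}}{5}.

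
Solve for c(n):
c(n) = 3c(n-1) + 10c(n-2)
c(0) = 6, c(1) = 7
Characteristic equation: x² - 3x - 10 = 0, which factors as (x - (5))(x - (-2)) = 0.
Roots r₁ = 5, r₂ = -2 (distinct).
General solution: c(n) = A·(5)^n + B·(-2)^n.
From c(0) = 6: A + B = 6.
From c(1) = 7: 5A - 2B = 7.
Solving: A = \frac{19}{7}, B = \frac{23}{7}.
So c(n) = \frac{23 \left(-2\right)^{n}}{7} + \frac{19 \cdot 5^{n}}{7}.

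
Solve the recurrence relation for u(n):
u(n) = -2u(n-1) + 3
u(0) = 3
First-order linear non-homogeneous.
Homogeneous solution: u_h(n) = A·(-2)^n.
Try constant particular solution u_p = K: K = -2K + 3 ⇒ K = 1.
General: u(n) = A·(-2)^n + 1.
Apply u(0) = 3: A + 1 = 3 ⇒ A = 2.
So u(n) = 2 \left(-2\right)^{n} + 1.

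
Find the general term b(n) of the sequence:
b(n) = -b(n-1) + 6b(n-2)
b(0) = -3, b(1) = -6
Characteristic equation: x² + x - 6 = 0, which factors as (x - (2))(x - (-3)) = 0.
Roots r₁ = 2, r₂ = -3 (distinct).
General solution: b(n) = A·(2)^n + B·(-3)^n.
From b(0) = -3: A + B = -3.
From b(1) = -6: 2A - 3B = -6.
Solving: A = -3, B = 0.
So b(n) = - 3 \cdot 2^{n}.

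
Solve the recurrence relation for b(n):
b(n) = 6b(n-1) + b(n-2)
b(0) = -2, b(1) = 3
Characteristic equation: x² - 6x - 1 = 0.
Discriminant Δ = (6)² + 4·(1) = 40.
Roots r₁,₂ = (6 ± √40)/2, so r₁ = 3 + \sqrt{10}, r₂ = 3 - \sqrt{10}.
General solution: b(n) = A·r₁^n + B·r₂^n.
From the initial conditions, A + B = -2 and r₁A + r₂B = 3.
Since r₁ - r₂ = √40: A = (3 - (-2)r₂)/√40 = -1 + \frac{9 \sqrt{10}}{20}, and B = -2 - A = - \frac{9 \sqrt{10}}{20} - 1.
So b(n) = \left(-1 + \frac{9 \sqrt{10}}{20}\right)\left(3 + \sqrt{10}\right)^n + \left(- \frac{9 \sqrt{10}}{20} - 1\right)\left(3 - \sqrt{10}\right)^n.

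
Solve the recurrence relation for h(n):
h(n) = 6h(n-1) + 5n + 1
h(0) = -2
First-order linear with linear forcing.
Homogeneous solution: h_h(n) = A·(6)^n.
Try particular h_p(n) = pn + q. Substituting:
  pn + q = 6(p(n-1) + q) + 5n + 1.
Matching the n-coefficient: p = 6p + 5 ⇒ p = -1.
Matching constants: q = -6p + 6q + 1 ⇒ q = - \frac{7}{5}.
General: h(n) = A·(6)^n - n - \frac{7}{5}.
Apply h(0) = -2: A - \frac{7}{5} = -2 ⇒ A = - \frac{3}{5}.
So h(n) = - \frac{3 \cdot 6^{n}}{5} - n - \frac{7}{5}.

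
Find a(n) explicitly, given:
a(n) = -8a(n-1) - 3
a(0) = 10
First-order linear non-homogeneous.
Homogeneous solution: a_h(n) = A·(-8)^n.
Try constant particular solution a_p = K: K = -8K - 3 ⇒ K = - \frac{1}{3}.
General: a(n) = A·(-8)^n - \frac{1}{3}.
Apply a(0) = 10: A - \frac{1}{3} = 10 ⇒ A = \frac{31}{3}.
So a(n) = \frac{31 \left(-8\right)^{n}}{3} - \frac{1}{3}.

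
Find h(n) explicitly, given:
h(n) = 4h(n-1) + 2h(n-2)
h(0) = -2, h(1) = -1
Characteristic equation: x² - 4x - 2 = 0.
Discriminant Δ = (4)² + 4·(2) = 24.
Roots r₁,₂ = (4 ± √24)/2, so r₁ = 2 + \sqrt{6}, r₂ = 2 - \sqrt{6}.
General solution: h(n) = A·r₁^n + B·r₂^n.
From the initial conditions, A + B = -2 and r₁A + r₂B = -1.
Since r₁ - r₂ = √24: A = (-1 - (-2)r₂)/√24 = -1 + \frac{\sqrt{6}}{4}, and B = -2 - A = -1 - \frac{\sqrt{6}}{4}.
So h(n) = \left(-1 + \frac{\sqrt{6}}{4}\right)\left(2 + \sqrt{6}\right)^n + \left(-1 - \frac{\sqrt{6}}{4}\right)\left(2 - \sqrt{6}\right)^n.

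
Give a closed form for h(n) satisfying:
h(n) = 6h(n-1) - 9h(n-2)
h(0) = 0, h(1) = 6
Characteristic equation: x² - 6x + 9 = 0, which is (x - (3))².
Repeated root r = 3.
General solution: h(n) = (A + Bn)·(3)^n.
From h(0) = 0: A = 0.
From h(1) = 6: (A + B)·(3) = 6 ⇒ B = 2.
So h(n) = \left(2 n\right) \cdot (3)^n.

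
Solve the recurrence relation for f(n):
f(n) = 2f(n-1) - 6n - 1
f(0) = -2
First-order linear with linear forcing.
Homogeneous solution: f_h(n) = A·(2)^n.
Try particular f_p(n) = pn + q. Substituting:
  pn + q = 2(p(n-1) + q) - 6n - 1.
Matching the n-coefficient: p = 2p - 6 ⇒ p = 6.
Matching constants: q = -2p + 2q - 1 ⇒ q = 13.
General: f(n) = A·(2)^n + 6 n + 13.
Apply f(0) = -2: A + 13 = -2 ⇒ A = -15.
So f(n) = - 15 \cdot 2^{n} + 6 n + 13.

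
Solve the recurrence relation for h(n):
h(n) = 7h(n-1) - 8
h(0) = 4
First-order linear non-homogeneous.
Homogeneous solution: h_h(n) = A·(7)^n.
Try constant particular solution h_p = K: K = 7K - 8 ⇒ K = \frac{4}{3}.
General: h(n) = A·(7)^n + \frac{4}{3}.
Apply h(0) = 4: A + \frac{4}{3} = 4 ⇒ A = \frac{8}{3}.
So h(n) = \frac{8 \cdot 7^{n}}{3} + \frac{4}{3}.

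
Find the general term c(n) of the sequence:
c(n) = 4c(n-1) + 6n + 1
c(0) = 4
First-order linear with linear forcing.
Homogeneous solution: c_h(n) = A·(4)^n.
Try particular c_p(n) = pn + q. Substituting:
  pn + q = 4(p(n-1) + q) + 6n + 1.
Matching the n-coefficient: p = 4p + 6 ⇒ p = -2.
Matching constants: q = -4p + 4q + 1 ⇒ q = -3.
General: c(n) = A·(4)^n - 2 n - 3.
Apply c(0) = 4: A - 3 = 4 ⇒ A = 7.
So c(n) = 7 \cdot 4^{n} - 2 n - 3.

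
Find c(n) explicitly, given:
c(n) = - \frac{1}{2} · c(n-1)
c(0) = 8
Pure geometric recurrence with ratio - \frac{1}{2}.
By induction c(n) = c(0) · (- \frac{1}{2})^n = 8 \left(- \frac{1}{2}\right)^{n}.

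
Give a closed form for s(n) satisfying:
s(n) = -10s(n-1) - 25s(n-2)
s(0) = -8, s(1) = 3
Characteristic equation: x² + 10x + 25 = 0, which is (x - (-5))².
Repeated root r = -5.
General solution: s(n) = (A + Bn)·(-5)^n.
From s(0) = -8: A = -8.
From s(1) = 3: (A + B)·(-5) = 3 ⇒ B = \frac{37}{5}.
So s(n) = \left(\frac{37 n}{5} - 8\right) \cdot (-5)^n.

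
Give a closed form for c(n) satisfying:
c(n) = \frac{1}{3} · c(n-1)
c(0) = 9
Pure geometric recurrence with ratio \frac{1}{3}.
By induction c(n) = c(0) · (\frac{1}{3})^n = 9 \cdot 3^{- n}.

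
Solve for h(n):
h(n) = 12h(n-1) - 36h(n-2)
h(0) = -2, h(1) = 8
Characteristic equation: x² - 12x + 36 = 0, which is (x - (6))².
Repeated root r = 6.
General solution: h(n) = (A + Bn)·(6)^n.
From h(0) = -2: A = -2.
From h(1) = 8: (A + B)·(6) = 8 ⇒ B = \frac{10}{3}.
So h(n) = \left(\frac{10 n}{3} - 2\right) \cdot (6)^n.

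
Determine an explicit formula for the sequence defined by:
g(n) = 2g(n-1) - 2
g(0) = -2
First-order linear non-homogeneous.
Homogeneous solution: g_h(n) = A·(2)^n.
Try constant particular solution g_p = K: K = 2K - 2 ⇒ K = 2.
General: g(n) = A·(2)^n + 2.
Apply g(0) = -2: A + 2 = -2 ⇒ A = -4.
So g(n) = 2 - 4 \cdot 2^{n}.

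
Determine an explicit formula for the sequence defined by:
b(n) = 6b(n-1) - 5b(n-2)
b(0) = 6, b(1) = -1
Characteristic equation: x² - 6x + 5 = 0, which factors as (x - (5))(x - (1)) = 0.
Roots r₁ = 5, r₂ = 1 (distinct).
General solution: b(n) = A·(5)^n + B·(1)^n.
From b(0) = 6: A + B = 6.
From b(1) = -1: 5A + B = -1.
Solving: A = - \frac{7}{4}, B = \frac{31}{4}.
So b(n) = \frac{31}{4} - \frac{7 \cdot 5^{n}}{4}.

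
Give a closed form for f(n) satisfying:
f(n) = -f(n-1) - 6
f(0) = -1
First-order linear non-homogeneous.
Homogeneous solution: f_h(n) = A·(-1)^n.
Try constant particular solution f_p = K: K = -K - 6 ⇒ K = -3.
General: f(n) = A·(-1)^n - 3.
Apply f(0) = -1: A - 3 = -1 ⇒ A = 2.
So f(n) = 2 \left(-1\right)^{n} - 3.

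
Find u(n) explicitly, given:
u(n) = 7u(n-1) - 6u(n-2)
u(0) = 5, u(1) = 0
Characteristic equation: x² - 7x + 6 = 0, which factors as (x - (1))(x - (6)) = 0.
Roots r₁ = 1, r₂ = 6 (distinct).
General solution: u(n) = A·(1)^n + B·(6)^n.
From u(0) = 5: A + B = 5.
From u(1) = 0: A + 6B = 0.
Solving: A = 6, B = -1.
So u(n) = 6 - 6^{n}.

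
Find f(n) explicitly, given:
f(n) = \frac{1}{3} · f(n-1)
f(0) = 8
Pure geometric recurrence with ratio \frac{1}{3}.
By induction f(n) = f(0) · (\frac{1}{3})^n = 8 \cdot 3^{- n}.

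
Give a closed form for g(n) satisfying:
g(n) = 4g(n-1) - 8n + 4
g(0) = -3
First-order linear with linear forcing.
Homogeneous solution: g_h(n) = A·(4)^n.
Try particular g_p(n) = pn + q. Substituting:
  pn + q = 4(p(n-1) + q) - 8n + 4.
Matching the n-coefficient: p = 4p - 8 ⇒ p = \frac{8}{3}.
Matching constants: q = -4p + 4q + 4 ⇒ q = \frac{20}{9}.
General: g(n) = A·(4)^n + \frac{8 n}{3} + \frac{20}{9}.
Apply g(0) = -3: A + \frac{20}{9} = -3 ⇒ A = - \frac{47}{9}.
So g(n) = - \frac{47 \cdot 4^{n}}{9} + \frac{8 n}{3} + \frac{20}{9}.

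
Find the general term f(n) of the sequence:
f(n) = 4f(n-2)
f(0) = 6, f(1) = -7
Characteristic equation: x² - 4 = 0, which factors as (x - (-2))(x - (2)) = 0.
Roots r₁ = -2, r₂ = 2 (distinct).
General solution: f(n) = A·(-2)^n + B·(2)^n.
From f(0) = 6: A + B = 6.
From f(1) = -7: -2A + 2B = -7.
Solving: A = \frac{19}{4}, B = \frac{5}{4}.
So f(n) = \frac{19 \left(-2\right)^{n}}{4} + \frac{5 \cdot 2^{n}}{4}.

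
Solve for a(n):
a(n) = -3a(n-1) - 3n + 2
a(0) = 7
First-order linear with linear forcing.
Homogeneous solution: a_h(n) = A·(-3)^n.
Try particular a_p(n) = pn + q. Substituting:
  pn + q = -3(p(n-1) + q) - 3n + 2.
Matching the n-coefficient: p = -3p - 3 ⇒ p = - \frac{3}{4}.
Matching constants: q = 3p - 3q + 2 ⇒ q = - \frac{1}{16}.
General: a(n) = A·(-3)^n - \frac{3 n}{4} - \frac{1}{16}.
Apply a(0) = 7: A - \frac{1}{16} = 7 ⇒ A = \frac{113}{16}.
So a(n) = \frac{113 \left(-3\right)^{n}}{16} - \frac{3 n}{4} - \frac{1}{16}.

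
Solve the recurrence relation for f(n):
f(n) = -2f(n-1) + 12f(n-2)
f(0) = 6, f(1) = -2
Characteristic equation: x² + 2x - 12 = 0.
Discriminant Δ = (-2)² + 4·(12) = 52.
Roots r₁,₂ = (-2 ± √52)/2, so r₁ = -1 + \sqrt{13}, r₂ = - \sqrt{13} - 1.
General solution: f(n) = A·r₁^n + B·r₂^n.
From the initial conditions, A + B = 6 and r₁A + r₂B = -2.
Since r₁ - r₂ = √52: A = (-2 - (6)r₂)/√52 = \frac{2 \sqrt{13}}{13} + 3, and B = 6 - A = 3 - \frac{2 \sqrt{13}}{13}.
So f(n) = \left(\frac{2 \sqrt{13}}{13} + 3\right)\left(-1 + \sqrt{13}\right)^n + \left(3 - \frac{2 \sqrt{13}}{13}\right)\left(- \sqrt{13} - 1\right)^n.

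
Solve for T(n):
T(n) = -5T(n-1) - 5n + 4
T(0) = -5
First-order linear with linear forcing.
Homogeneous solution: T_h(n) = A·(-5)^n.
Try particular T_p(n) = pn + q. Substituting:
  pn + q = -5(p(n-1) + q) - 5n + 4.
Matching the n-coefficient: p = -5p - 5 ⇒ p = - \frac{5}{6}.
Matching constants: q = 5p - 5q + 4 ⇒ q = - \frac{1}{36}.
General: T(n) = A·(-5)^n - \frac{5 n}{6} - \frac{1}{36}.
Apply T(0) = -5: A - \frac{1}{36} = -5 ⇒ A = - \frac{179}{36}.
So T(n) = - \frac{179 \left(-5\right)^{n}}{36} - \frac{5 n}{6} - \frac{1}{36}.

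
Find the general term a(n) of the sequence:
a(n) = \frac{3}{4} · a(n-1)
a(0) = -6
Pure geometric recurrence with ratio \frac{3}{4}.
By induction a(n) = a(0) · (\frac{3}{4})^n = - 6 \left(\frac{3}{4}\right)^{n}.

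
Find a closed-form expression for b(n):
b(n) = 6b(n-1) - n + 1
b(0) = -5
First-order linear with linear forcing.
Homogeneous solution: b_h(n) = A·(6)^n.
Try particular b_p(n) = pn + q. Substituting:
  pn + q = 6(p(n-1) + q) - n + 1.
Matching the n-coefficient: p = 6p - 1 ⇒ p = \frac{1}{5}.
Matching constants: q = -6p + 6q + 1 ⇒ q = \frac{1}{25}.
General: b(n) = A·(6)^n + \frac{n}{5} + \frac{1}{25}.
Apply b(0) = -5: A + \frac{1}{25} = -5 ⇒ A = - \frac{126}{25}.
So b(n) = - \frac{126 \cdot 6^{n}}{25} + \frac{n}{5} + \frac{1}{25}.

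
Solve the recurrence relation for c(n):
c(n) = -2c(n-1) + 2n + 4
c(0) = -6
First-order linear with linear forcing.
Homogeneous solution: c_h(n) = A·(-2)^n.
Try particular c_p(n) = pn + q. Substituting:
  pn + q = -2(p(n-1) + q) + 2n + 4.
Matching the n-coefficient: p = -2p + 2 ⇒ p = \frac{2}{3}.
Matching constants: q = 2p - 2q + 4 ⇒ q = \frac{16}{9}.
General: c(n) = A·(-2)^n + \frac{2 n}{3} + \frac{16}{9}.
Apply c(0) = -6: A + \frac{16}{9} = -6 ⇒ A = - \frac{70}{9}.
So c(n) = - \frac{70 \left(-2\right)^{n}}{9} + \frac{2 n}{3} + \frac{16}{9}.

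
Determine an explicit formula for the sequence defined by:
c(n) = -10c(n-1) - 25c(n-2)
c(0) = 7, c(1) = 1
Characteristic equation: x² + 10x + 25 = 0, which is (x - (-5))².
Repeated root r = -5.
General solution: c(n) = (A + Bn)·(-5)^n.
From c(0) = 7: A = 7.
From c(1) = 1: (A + B)·(-5) = 1 ⇒ B = - \frac{36}{5}.
So c(n) = \left(7 - \frac{36 n}{5}\right) \cdot (-5)^n.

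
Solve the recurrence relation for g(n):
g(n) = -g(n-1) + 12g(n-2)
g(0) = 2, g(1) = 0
Characteristic equation: x² + x - 12 = 0, which factors as (x - (-4))(x - (3)) = 0.
Roots r₁ = -4, r₂ = 3 (distinct).
General solution: g(n) = A·(-4)^n + B·(3)^n.
From g(0) = 2: A + B = 2.
From g(1) = 0: -4A + 3B = 0.
Solving: A = \frac{6}{7}, B = \frac{8}{7}.
So g(n) = \frac{6 \left(-4\right)^{n}}{7} + \frac{8 \cdot 3^{n}}{7}.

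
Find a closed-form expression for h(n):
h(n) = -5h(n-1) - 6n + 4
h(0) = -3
First-order linear with linear forcing.
Homogeneous solution: h_h(n) = A·(-5)^n.
Try particular h_p(n) = pn + q. Substituting:
  pn + q = -5(p(n-1) + q) - 6n + 4.
Matching the n-coefficient: p = -5p - 6 ⇒ p = -1.
Matching constants: q = 5p - 5q + 4 ⇒ q = - \frac{1}{6}.
General: h(n) = A·(-5)^n - n - \frac{1}{6}.
Apply h(0) = -3: A - \frac{1}{6} = -3 ⇒ A = - \frac{17}{6}.
So h(n) = - \frac{17 \left(-5\right)^{n}}{6} - n - \frac{1}{6}.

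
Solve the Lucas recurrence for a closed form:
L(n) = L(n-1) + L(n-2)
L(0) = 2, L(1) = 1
This is the Lucas sequence.
Characteristic equation: x² - x - 1 = 0; roots r₁ = \frac{1}{2} + \frac{\sqrt{5}}{2}, r₂ = \frac{1}{2} - \frac{\sqrt{5}}{2}.
General: L(n) = A·r₁^n + B·r₂^n. Solving with L(0)=2, L(1)=1 gives A = 1, B = 1.
So L(n) = 2^{- n} \left(\left(1 - \sqrt{5}\right)^{n} + \left(1 + \sqrt{5}\right)^{n}\right).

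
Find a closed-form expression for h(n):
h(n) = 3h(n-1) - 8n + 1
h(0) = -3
First-order linear with linear forcing.
Homogeneous solution: h_h(n) = A·(3)^n.
Try particular h_p(n) = pn + q. Substituting:
  pn + q = 3(p(n-1) + q) - 8n + 1.
Matching the n-coefficient: p = 3p - 8 ⇒ p = 4.
Matching constants: q = -3p + 3q + 1 ⇒ q = \frac{11}{2}.
General: h(n) = A·(3)^n + 4 n + \frac{11}{2}.
Apply h(0) = -3: A + \frac{11}{2} = -3 ⇒ A = - \frac{17}{2}.
So h(n) = - \frac{17 \cdot 3^{n}}{2} + 4 n + \frac{11}{2}.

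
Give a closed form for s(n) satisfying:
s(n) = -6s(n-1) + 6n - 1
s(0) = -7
First-order linear with linear forcing.
Homogeneous solution: s_h(n) = A·(-6)^n.
Try particular s_p(n) = pn + q. Substituting:
  pn + q = -6(p(n-1) + q) + 6n - 1.
Matching the n-coefficient: p = -6p + 6 ⇒ p = \frac{6}{7}.
Matching constants: q = 6p - 6q - 1 ⇒ q = \frac{29}{49}.
General: s(n) = A·(-6)^n + \frac{6 n}{7} + \frac{29}{49}.
Apply s(0) = -7: A + \frac{29}{49} = -7 ⇒ A = - \frac{372}{49}.
So s(n) = - \frac{372 \left(-6\right)^{n}}{49} + \frac{6 n}{7} + \frac{29}{49}.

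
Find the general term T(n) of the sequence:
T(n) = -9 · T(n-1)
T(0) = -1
Pure geometric recurrence with ratio -9.
By induction T(n) = T(0) · (-9)^n = - \left(-9\right)^{n}.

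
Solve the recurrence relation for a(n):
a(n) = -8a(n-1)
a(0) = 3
This is a homogeneous first-order recurrence with ratio -8.
By induction a(n) = a(0) · (-8)^n = 3 \left(-8\right)^{n}.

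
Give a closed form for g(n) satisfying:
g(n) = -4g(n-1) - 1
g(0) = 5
First-order linear non-homogeneous.
Homogeneous solution: g_h(n) = A·(-4)^n.
Try constant particular solution g_p = K: K = -4K - 1 ⇒ K = - \frac{1}{5}.
General: g(n) = A·(-4)^n - \frac{1}{5}.
Apply g(0) = 5: A - \frac{1}{5} = 5 ⇒ A = \frac{26}{5}.
So g(n) = \frac{26 \left(-4\right)^{n}}{5} - \frac{1}{5}.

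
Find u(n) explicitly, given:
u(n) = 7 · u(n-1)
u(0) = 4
Pure geometric recurrence with ratio 7.
By induction u(n) = u(0) · (7)^n = 4 \cdot 7^{n}.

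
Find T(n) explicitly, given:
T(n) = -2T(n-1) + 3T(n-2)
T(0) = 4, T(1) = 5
Characteristic equation: x² + 2x - 3 = 0, which factors as (x - (-3))(x - (1)) = 0.
Roots r₁ = -3, r₂ = 1 (distinct).
General solution: T(n) = A·(-3)^n + B·(1)^n.
From T(0) = 4: A + B = 4.
From T(1) = 5: -3A + B = 5.
Solving: A = - \frac{1}{4}, B = \frac{17}{4}.
So T(n) = \frac{17}{4} - \frac{\left(-3\right)^{n}}{4}.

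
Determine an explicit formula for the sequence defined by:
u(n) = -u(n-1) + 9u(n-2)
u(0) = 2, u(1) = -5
Characteristic equation: x² + x - 9 = 0.
Discriminant Δ = (-1)² + 4·(9) = 37.
Roots r₁,₂ = (-1 ± √37)/2, so r₁ = - \frac{1}{2} + \frac{\sqrt{37}}{2}, r₂ = - \frac{\sqrt{37}}{2} - \frac{1}{2}.
General solution: u(n) = A·r₁^n + B·r₂^n.
From the initial conditions, A + B = 2 and r₁A + r₂B = -5.
Since r₁ - r₂ = √37: A = (-5 - (2)r₂)/√37 = 1 - \frac{4 \sqrt{37}}{37}, and B = 2 - A = \frac{4 \sqrt{37}}{37} + 1.
So u(n) = \left(1 - \frac{4 \sqrt{37}}{37}\right)\left(- \frac{1}{2} + \frac{\sqrt{37}}{2}\right)^n + \left(\frac{4 \sqrt{37}}{37} + 1\right)\left(- \frac{\sqrt{37}}{2} - \frac{1}{2}\right)^n.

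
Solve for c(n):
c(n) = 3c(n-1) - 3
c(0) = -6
First-order linear non-homogeneous.
Homogeneous solution: c_h(n) = A·(3)^n.
Try constant particular solution c_p = K: K = 3K - 3 ⇒ K = \frac{3}{2}.
General: c(n) = A·(3)^n + \frac{3}{2}.
Apply c(0) = -6: A + \frac{3}{2} = -6 ⇒ A = - \frac{15}{2}.
So c(n) = \frac{3}{2} - \frac{15 \cdot 3^{n}}{2}.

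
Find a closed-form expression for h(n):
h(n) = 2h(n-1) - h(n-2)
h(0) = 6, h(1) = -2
Characteristic equation: x² - 2x + 1 = 0, which is (x - (1))².
Repeated root r = 1.
General solution: h(n) = (A + Bn)·(1)^n.
From h(0) = 6: A = 6.
From h(1) = -2: (A + B)·(1) = -2 ⇒ B = -8.
So h(n) = \left(6 - 8 n\right) \cdot (1)^n.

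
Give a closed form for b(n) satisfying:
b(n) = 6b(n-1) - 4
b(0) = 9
First-order linear non-homogeneous.
Homogeneous solution: b_h(n) = A·(6)^n.
Try constant particular solution b_p = K: K = 6K - 4 ⇒ K = \frac{4}{5}.
General: b(n) = A·(6)^n + \frac{4}{5}.
Apply b(0) = 9: A + \frac{4}{5} = 9 ⇒ A = \frac{41}{5}.
So b(n) = \frac{41 \cdot 6^{n}}{5} + \frac{4}{5}.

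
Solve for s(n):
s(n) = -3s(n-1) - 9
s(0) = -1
First-order linear non-homogeneous.
Homogeneous solution: s_h(n) = A·(-3)^n.
Try constant particular solution s_p = K: K = -3K - 9 ⇒ K = - \frac{9}{4}.
General: s(n) = A·(-3)^n - \frac{9}{4}.
Apply s(0) = -1: A - \frac{9}{4} = -1 ⇒ A = \frac{5}{4}.
So s(n) = \frac{5 \left(-3\right)^{n}}{4} - \frac{9}{4}.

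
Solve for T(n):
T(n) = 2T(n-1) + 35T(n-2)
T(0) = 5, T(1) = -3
Characteristic equation: x² - 2x - 35 = 0, which factors as (x - (7))(x - (-5)) = 0.
Roots r₁ = 7, r₂ = -5 (distinct).
General solution: T(n) = A·(7)^n + B·(-5)^n.
From T(0) = 5: A + B = 5.
From T(1) = -3: 7A - 5B = -3.
Solving: A = \frac{11}{6}, B = \frac{19}{6}.
So T(n) = \frac{19 \left(-5\right)^{n}}{6} + \frac{11 \cdot 7^{n}}{6}.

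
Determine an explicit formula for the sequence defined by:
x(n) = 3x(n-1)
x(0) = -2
This is a homogeneous first-order recurrence with ratio 3.
By induction x(n) = x(0) · (3)^n = - 2 \cdot 3^{n}.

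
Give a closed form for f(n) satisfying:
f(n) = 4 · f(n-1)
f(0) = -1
Pure geometric recurrence with ratio 4.
By induction f(n) = f(0) · (4)^n = - 4^{n}.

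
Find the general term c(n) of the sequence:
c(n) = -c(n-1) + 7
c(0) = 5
First-order linear non-homogeneous.
Homogeneous solution: c_h(n) = A·(-1)^n.
Try constant particular solution c_p = K: K = -K + 7 ⇒ K = \frac{7}{2}.
General: c(n) = A·(-1)^n + \frac{7}{2}.
Apply c(0) = 5: A + \frac{7}{2} = 5 ⇒ A = \frac{3}{2}.
So c(n) = \frac{3 \left(-1\right)^{n}}{2} + \frac{7}{2}.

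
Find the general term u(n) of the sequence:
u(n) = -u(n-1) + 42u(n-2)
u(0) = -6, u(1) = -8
Characteristic equation: x² + x - 42 = 0, which factors as (x - (6))(x - (-7)) = 0.
Roots r₁ = 6, r₂ = -7 (distinct).
General solution: u(n) = A·(6)^n + B·(-7)^n.
From u(0) = -6: A + B = -6.
From u(1) = -8: 6A - 7B = -8.
Solving: A = - \frac{50}{13}, B = - \frac{28}{13}.
So u(n) = - \frac{28 \left(-7\right)^{n}}{13} - \frac{50 \cdot 6^{n}}{13}.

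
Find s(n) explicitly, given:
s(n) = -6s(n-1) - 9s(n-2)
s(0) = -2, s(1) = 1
Characteristic equation: x² + 6x + 9 = 0, which is (x - (-3))².
Repeated root r = -3.
General solution: s(n) = (A + Bn)·(-3)^n.
From s(0) = -2: A = -2.
From s(1) = 1: (A + B)·(-3) = 1 ⇒ B = \frac{5}{3}.
So s(n) = \left(\frac{5 n}{3} - 2\right) \cdot (-3)^n.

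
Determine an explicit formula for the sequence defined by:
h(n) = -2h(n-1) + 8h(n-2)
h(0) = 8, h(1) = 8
Characteristic equation: x² + 2x - 8 = 0, which factors as (x - (2))(x - (-4)) = 0.
Roots r₁ = 2, r₂ = -4 (distinct).
General solution: h(n) = A·(2)^n + B·(-4)^n.
From h(0) = 8: A + B = 8.
From h(1) = 8: 2A - 4B = 8.
Solving: A = \frac{20}{3}, B = \frac{4}{3}.
So h(n) = \frac{4 \left(-4\right)^{n}}{3} + \frac{20 \cdot 2^{n}}{3}.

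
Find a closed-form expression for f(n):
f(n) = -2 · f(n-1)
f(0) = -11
Pure geometric recurrence with ratio -2.
By induction f(n) = f(0) · (-2)^n = - 11 \left(-2\right)^{n}.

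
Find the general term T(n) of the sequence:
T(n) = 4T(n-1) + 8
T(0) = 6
First-order linear non-homogeneous.
Homogeneous solution: T_h(n) = A·(4)^n.
Try constant particular solution T_p = K: K = 4K + 8 ⇒ K = - \frac{8}{3}.
General: T(n) = A·(4)^n - \frac{8}{3}.
Apply T(0) = 6: A - \frac{8}{3} = 6 ⇒ A = \frac{26}{3}.
So T(n) = \frac{26 \cdot 4^{n}}{3} - \frac{8}{3}.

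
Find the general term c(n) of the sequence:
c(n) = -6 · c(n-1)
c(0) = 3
Pure geometric recurrence with ratio -6.
By induction c(n) = c(0) · (-6)^n = 3 \left(-6\right)^{n}.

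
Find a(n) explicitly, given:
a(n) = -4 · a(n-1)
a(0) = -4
Pure geometric recurrence with ratio -4.
By induction a(n) = a(0) · (-4)^n = - 4 \left(-4\right)^{n}.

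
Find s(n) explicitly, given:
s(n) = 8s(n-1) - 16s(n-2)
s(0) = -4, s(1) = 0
Characteristic equation: x² - 8x + 16 = 0, which is (x - (4))².
Repeated root r = 4.
General solution: s(n) = (A + Bn)·(4)^n.
From s(0) = -4: A = -4.
From s(1) = 0: (A + B)·(4) = 0 ⇒ B = 4.
So s(n) = \left(4 n - 4\right) \cdot (4)^n.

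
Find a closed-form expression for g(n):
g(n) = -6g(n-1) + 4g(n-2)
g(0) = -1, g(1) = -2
Characteristic equation: x² + 6x - 4 = 0.
Discriminant Δ = (-6)² + 4·(4) = 52.
Roots r₁,₂ = (-6 ± √52)/2, so r₁ = -3 + \sqrt{13}, r₂ = - \sqrt{13} - 3.
General solution: g(n) = A·r₁^n + B·r₂^n.
From the initial conditions, A + B = -1 and r₁A + r₂B = -2.
Since r₁ - r₂ = √52: A = (-2 - (-1)r₂)/√52 = - \frac{5 \sqrt{13}}{26} - \frac{1}{2}, and B = -1 - A = - \frac{1}{2} + \frac{5 \sqrt{13}}{26}.
So g(n) = \left(- \frac{5 \sqrt{13}}{26} - \frac{1}{2}\right)\left(-3 + \sqrt{13}\right)^n + \left(- \frac{1}{2} + \frac{5 \sqrt{13}}{26}\right)\left(- \sqrt{13} - 3\right)^n.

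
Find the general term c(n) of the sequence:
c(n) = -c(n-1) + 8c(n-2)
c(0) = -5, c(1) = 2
Characteristic equation: x² + x - 8 = 0.
Discriminant Δ = (-1)² + 4·(8) = 33.
Roots r₁,₂ = (-1 ± √33)/2, so r₁ = - \frac{1}{2} + \frac{\sqrt{33}}{2}, r₂ = - \frac{\sqrt{33}}{2} - \frac{1}{2}.
General solution: c(n) = A·r₁^n + B·r₂^n.
From the initial conditions, A + B = -5 and r₁A + r₂B = 2.
Since r₁ - r₂ = √33: A = (2 - (-5)r₂)/√33 = - \frac{5}{2} - \frac{\sqrt{33}}{66}, and B = -5 - A = - \frac{5}{2} + \frac{\sqrt{33}}{66}.
So c(n) = \left(- \frac{5}{2} - \frac{\sqrt{33}}{66}\right)\left(- \frac{1}{2} + \frac{\sqrt{33}}{2}\right)^n + \left(- \frac{5}{2} + \frac{\sqrt{33}}{66}\right)\left(- \frac{\sqrt{33}}{2} - \frac{1}{2}\right)^n.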